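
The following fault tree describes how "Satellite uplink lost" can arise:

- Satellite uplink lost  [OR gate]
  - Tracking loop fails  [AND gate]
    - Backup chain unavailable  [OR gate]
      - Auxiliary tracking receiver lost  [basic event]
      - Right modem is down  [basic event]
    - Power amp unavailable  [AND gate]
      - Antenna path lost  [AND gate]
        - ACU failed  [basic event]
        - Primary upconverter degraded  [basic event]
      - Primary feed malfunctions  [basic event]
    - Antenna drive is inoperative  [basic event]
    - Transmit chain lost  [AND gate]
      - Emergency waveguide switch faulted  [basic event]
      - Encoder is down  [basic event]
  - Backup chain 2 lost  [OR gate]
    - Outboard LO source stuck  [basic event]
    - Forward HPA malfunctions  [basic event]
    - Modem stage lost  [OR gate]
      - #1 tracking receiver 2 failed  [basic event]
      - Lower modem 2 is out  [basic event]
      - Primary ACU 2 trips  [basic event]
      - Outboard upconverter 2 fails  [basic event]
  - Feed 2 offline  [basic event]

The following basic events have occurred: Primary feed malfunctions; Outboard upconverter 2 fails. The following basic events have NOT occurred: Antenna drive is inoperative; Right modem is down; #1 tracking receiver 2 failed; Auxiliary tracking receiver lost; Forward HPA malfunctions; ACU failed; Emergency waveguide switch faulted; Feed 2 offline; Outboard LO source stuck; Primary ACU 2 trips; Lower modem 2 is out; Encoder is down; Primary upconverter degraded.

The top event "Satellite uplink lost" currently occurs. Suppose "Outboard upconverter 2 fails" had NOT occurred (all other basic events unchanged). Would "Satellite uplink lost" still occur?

No

Counterfactual: set "Outboard upconverter 2 fails" to not occurred.
Backup chain unavailable [OR]: Auxiliary tracking receiver lost=not, Right modem is down=not → no input occurs → does not occur.
Antenna path lost [AND]: ACU failed=not, Primary upconverter degraded=not → not all inputs occur → does not occur.
Power amp unavailable [AND]: Antenna path lost=not, Primary feed malfunctions=occurs → not all inputs occur → does not occur.
Transmit chain lost [AND]: Emergency waveguide switch faulted=not, Encoder is down=not → not all inputs occur → does not occur.
Tracking loop fails [AND]: Backup chain unavailable=not, Power amp unavailable=not, Antenna drive is inoperative=not, Transmit chain lost=not → not all inputs occur → does not occur.
Modem stage lost [OR]: #1 tracking receiver 2 failed=not, Lower modem 2 is out=not, Primary ACU 2 trips=not, Outboard upconverter 2 fails=not → no input occurs → does not occur.
Backup chain 2 lost [OR]: Outboard LO source stuck=not, Forward HPA malfunctions=not, Modem stage lost=not → no input occurs → does not occur.
Satellite uplink lost [OR]: Tracking loop fails=not, Backup chain 2 lost=not, Feed 2 offline=not → no input occurs → does not occur.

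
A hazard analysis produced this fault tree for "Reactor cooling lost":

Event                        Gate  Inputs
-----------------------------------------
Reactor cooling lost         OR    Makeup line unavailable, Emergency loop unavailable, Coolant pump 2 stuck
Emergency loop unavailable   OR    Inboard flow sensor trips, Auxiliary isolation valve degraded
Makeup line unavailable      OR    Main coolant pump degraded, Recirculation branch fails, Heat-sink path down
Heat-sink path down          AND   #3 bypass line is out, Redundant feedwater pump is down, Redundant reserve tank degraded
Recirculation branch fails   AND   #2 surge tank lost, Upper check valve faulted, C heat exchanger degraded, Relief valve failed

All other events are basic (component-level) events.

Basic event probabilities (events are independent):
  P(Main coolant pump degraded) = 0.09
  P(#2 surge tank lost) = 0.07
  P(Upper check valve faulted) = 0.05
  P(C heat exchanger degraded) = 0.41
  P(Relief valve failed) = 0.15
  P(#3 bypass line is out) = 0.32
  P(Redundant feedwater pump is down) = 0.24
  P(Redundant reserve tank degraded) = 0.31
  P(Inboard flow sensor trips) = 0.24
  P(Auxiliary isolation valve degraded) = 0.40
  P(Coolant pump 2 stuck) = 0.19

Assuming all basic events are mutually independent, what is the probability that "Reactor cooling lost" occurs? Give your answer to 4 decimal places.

0.6720

P(Recirculation branch fails) [AND] = 0.07 × 0.05 × 0.41 × 0.15 = 0.000215
P(Heat-sink path down) [AND] = 0.32 × 0.24 × 0.31 = 0.023808
P(Makeup line unavailable) [OR] = 1 − (1−0.09) × (1−0.000215) × (1−0.023808) = 0.111856
P(Emergency loop unavailable) [OR] = 1 − (1−0.24) × (1−0.40) = 0.544000
P(Reactor cooling lost) [OR] = 1 − (1−0.111856) × (1−0.544000) × (1−0.19) = 0.671955
Rounded to 4 decimal places: P(Reactor cooling lost) ≈ 0.6720.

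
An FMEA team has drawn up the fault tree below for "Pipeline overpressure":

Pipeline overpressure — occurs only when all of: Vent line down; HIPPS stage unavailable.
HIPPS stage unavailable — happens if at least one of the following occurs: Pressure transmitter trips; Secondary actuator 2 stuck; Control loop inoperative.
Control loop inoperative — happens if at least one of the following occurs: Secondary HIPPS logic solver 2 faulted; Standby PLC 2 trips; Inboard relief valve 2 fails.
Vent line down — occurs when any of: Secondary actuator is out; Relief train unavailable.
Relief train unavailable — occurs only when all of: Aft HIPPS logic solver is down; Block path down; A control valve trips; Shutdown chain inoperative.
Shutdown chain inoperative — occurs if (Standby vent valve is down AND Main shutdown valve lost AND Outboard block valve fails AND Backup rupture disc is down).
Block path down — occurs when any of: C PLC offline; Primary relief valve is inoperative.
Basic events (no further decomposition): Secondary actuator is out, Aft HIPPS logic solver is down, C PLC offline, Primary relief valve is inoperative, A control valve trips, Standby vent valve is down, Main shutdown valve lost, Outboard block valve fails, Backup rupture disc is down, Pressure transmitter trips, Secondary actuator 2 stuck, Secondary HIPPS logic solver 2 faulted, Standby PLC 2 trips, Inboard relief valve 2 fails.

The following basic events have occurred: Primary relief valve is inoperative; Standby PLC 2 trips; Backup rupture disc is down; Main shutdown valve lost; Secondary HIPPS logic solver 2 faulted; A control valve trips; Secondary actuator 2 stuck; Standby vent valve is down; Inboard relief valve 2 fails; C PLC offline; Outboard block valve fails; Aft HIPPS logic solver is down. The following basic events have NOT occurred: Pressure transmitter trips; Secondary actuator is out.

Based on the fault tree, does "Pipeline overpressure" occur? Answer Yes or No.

Block path down [OR]: C PLC offline=occurs, Primary relief valve is inoperative=occurs → at least one input occurs → occurs.
Shutdown chain inoperative [AND]: Standby vent valve is down=occurs, Main shutdown valve lost=occurs, Outboard block valve fails=occurs, Backup rupture disc is down=occurs → all inputs occur → occurs.
Relief train unavailable [AND]: Aft HIPPS logic solver is down=occurs, Block path down=occurs, A control valve trips=occurs, Shutdown chain inoperative=occurs → all inputs occur → occurs.
Vent line down [OR]: Secondary actuator is out=not, Relief train unavailable=occurs → at least one input occurs → occurs.
Control loop inoperative [OR]: Secondary HIPPS logic solver 2 faulted=occurs, Standby PLC 2 trips=occurs, Inboard relief valve 2 fails=occurs → at least one input occurs → occurs.
HIPPS stage unavailable [OR]: Pressure transmitter trips=not, Secondary actuator 2 stuck=occurs, Control loop inoperative=occurs → at least one input occurs → occurs.
Pipeline overpressure [AND]: Vent line down=occurs, HIPPS stage unavailable=occurs → all inputs occur → occurs.

Yes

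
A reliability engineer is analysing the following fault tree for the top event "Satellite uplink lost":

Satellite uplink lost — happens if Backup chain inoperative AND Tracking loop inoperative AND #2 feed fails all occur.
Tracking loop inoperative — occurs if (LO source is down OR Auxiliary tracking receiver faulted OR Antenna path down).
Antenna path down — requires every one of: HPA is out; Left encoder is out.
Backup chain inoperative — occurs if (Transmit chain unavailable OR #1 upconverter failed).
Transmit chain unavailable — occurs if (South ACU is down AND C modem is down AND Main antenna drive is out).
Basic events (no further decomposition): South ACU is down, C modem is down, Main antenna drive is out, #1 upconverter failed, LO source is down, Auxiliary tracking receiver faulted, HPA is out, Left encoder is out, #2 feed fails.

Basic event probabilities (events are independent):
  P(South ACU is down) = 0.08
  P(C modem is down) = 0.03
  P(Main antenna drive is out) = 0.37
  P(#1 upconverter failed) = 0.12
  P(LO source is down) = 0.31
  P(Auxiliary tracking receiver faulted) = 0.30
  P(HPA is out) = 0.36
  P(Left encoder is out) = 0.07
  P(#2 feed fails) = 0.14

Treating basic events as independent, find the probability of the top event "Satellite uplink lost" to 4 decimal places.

0.0089

P(Transmit chain unavailable) [AND] = 0.08 × 0.03 × 0.37 = 0.000888
P(Backup chain inoperative) [OR] = 1 − (1−0.000888) × (1−0.12) = 0.120781
P(Antenna path down) [AND] = 0.36 × 0.07 = 0.025200
P(Tracking loop inoperative) [OR] = 1 − (1−0.31) × (1−0.30) × (1−0.025200) = 0.529172
P(Satellite uplink lost) [AND] = 0.120781 × 0.529172 × 0.14 = 0.008948
Rounded to 4 decimal places: P(Satellite uplink lost) ≈ 0.0089.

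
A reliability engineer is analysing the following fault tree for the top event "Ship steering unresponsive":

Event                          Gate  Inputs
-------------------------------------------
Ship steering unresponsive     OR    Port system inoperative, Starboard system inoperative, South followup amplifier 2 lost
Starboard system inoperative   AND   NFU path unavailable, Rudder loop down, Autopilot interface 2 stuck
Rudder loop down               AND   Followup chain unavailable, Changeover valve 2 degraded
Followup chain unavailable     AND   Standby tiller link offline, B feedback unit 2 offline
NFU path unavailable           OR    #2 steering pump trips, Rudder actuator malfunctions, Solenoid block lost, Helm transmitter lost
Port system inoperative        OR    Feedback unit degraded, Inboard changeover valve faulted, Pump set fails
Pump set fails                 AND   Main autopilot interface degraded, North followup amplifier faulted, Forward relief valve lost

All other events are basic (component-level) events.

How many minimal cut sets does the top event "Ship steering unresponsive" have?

8

Pump set fails [AND]: one cut set from each child combined → 1 × 1 × 1 = 1 cut set(s).
Port system inoperative [OR]: union of children's cut sets → 3 cut set(s).
NFU path unavailable [OR]: union of children's cut sets → 4 cut set(s).
Followup chain unavailable [AND]: one cut set from each child combined → 1 × 1 = 1 cut set(s).
Rudder loop down [AND]: one cut set from each child combined → 1 × 1 = 1 cut set(s).
Starboard system inoperative [AND]: one cut set from each child combined → 4 × 1 × 1 = 4 cut set(s).
Ship steering unresponsive [OR]: union of children's cut sets → 8 cut set(s).
Minimal cut sets: {Feedback unit degraded}; {Inboard changeover valve faulted}; {Forward relief valve lost, Main autopilot interface degraded, North followup amplifier faulted}; {#2 steering pump trips, Autopilot interface 2 stuck, B feedback unit 2 offline, Changeover valve 2 degraded, Standby tiller link offline}; {Autopilot interface 2 stuck, B feedback unit 2 offline, Changeover valve 2 degraded, Rudder actuator malfunctions, Standby tiller link offline}; {Autopilot interface 2 stuck, B feedback unit 2 offline, Changeover valve 2 degraded, Solenoid block lost, Standby tiller link offline}; {Autopilot interface 2 stuck, B feedback unit 2 offline, Changeover valve 2 degraded, Helm transmitter lost, Standby tiller link offline}; {South followup amplifier 2 lost}.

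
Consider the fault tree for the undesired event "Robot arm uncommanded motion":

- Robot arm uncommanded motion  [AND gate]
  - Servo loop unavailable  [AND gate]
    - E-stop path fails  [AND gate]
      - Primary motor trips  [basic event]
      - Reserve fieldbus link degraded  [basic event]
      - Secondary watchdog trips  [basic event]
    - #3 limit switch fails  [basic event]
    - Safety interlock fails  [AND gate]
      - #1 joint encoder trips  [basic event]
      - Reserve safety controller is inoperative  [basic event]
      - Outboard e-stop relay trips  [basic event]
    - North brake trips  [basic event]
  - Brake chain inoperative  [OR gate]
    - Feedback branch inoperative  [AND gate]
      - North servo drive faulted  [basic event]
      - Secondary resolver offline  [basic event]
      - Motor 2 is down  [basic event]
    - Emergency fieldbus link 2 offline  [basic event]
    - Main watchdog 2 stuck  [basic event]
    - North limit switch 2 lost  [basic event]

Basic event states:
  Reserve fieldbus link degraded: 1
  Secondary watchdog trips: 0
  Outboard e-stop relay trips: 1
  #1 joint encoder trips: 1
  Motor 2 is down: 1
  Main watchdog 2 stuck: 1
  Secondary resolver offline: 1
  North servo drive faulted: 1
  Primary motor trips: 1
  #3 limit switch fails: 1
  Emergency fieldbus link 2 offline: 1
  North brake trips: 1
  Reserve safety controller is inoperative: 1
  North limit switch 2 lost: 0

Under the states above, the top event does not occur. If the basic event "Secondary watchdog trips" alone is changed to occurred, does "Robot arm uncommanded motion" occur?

Counterfactual: set "Secondary watchdog trips" to occurred.
E-stop path fails [AND]: Primary motor trips=occurs, Reserve fieldbus link degraded=occurs, Secondary watchdog trips=occurs → all inputs occur → occurs.
Safety interlock fails [AND]: #1 joint encoder trips=occurs, Reserve safety controller is inoperative=occurs, Outboard e-stop relay trips=occurs → all inputs occur → occurs.
Servo loop unavailable [AND]: E-stop path fails=occurs, #3 limit switch fails=occurs, Safety interlock fails=occurs, North brake trips=occurs → all inputs occur → occurs.
Feedback branch inoperative [AND]: North servo drive faulted=occurs, Secondary resolver offline=occurs, Motor 2 is down=occurs → all inputs occur → occurs.
Brake chain inoperative [OR]: Feedback branch inoperative=occurs, Emergency fieldbus link 2 offline=occurs, Main watchdog 2 stuck=occurs, North limit switch 2 lost=not → at least one input occurs → occurs.
Robot arm uncommanded motion [AND]: Servo loop unavailable=occurs, Brake chain inoperative=occurs → all inputs occur → occurs.

Yes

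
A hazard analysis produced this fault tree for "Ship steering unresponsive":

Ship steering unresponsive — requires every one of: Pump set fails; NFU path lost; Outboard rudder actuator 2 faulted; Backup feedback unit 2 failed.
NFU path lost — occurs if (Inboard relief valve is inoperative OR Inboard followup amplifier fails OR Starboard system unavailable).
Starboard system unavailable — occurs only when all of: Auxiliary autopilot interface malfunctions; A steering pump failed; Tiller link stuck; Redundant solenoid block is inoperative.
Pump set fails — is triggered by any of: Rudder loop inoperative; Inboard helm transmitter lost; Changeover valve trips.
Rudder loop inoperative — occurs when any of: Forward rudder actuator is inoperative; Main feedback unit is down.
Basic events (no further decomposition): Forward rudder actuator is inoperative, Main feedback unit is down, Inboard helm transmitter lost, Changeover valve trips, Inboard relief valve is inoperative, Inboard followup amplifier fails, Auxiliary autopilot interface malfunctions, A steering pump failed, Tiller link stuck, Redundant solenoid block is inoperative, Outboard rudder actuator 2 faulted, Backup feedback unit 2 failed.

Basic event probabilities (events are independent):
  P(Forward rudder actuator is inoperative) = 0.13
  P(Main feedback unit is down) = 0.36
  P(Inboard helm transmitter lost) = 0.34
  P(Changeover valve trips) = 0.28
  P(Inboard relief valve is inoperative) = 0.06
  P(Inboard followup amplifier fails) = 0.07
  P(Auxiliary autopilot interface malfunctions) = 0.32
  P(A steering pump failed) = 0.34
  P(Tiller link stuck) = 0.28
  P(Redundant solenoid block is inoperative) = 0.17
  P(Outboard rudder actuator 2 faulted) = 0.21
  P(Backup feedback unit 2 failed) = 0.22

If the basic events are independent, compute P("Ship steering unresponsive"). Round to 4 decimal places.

P(Rudder loop inoperative) [OR] = 1 − (1−0.13) × (1−0.36) = 0.443200
P(Pump set fails) [OR] = 1 − (1−0.443200) × (1−0.34) × (1−0.28) = 0.735409
P(Starboard system unavailable) [AND] = 0.32 × 0.34 × 0.28 × 0.17 = 0.005179
P(NFU path lost) [OR] = 1 − (1−0.06) × (1−0.07) × (1−0.005179) = 0.130327
P(Ship steering unresponsive) [AND] = 0.735409 × 0.130327 × 0.21 × 0.22 = 0.004428
Rounded to 4 decimal places: P(Ship steering unresponsive) ≈ 0.0044.

0.0044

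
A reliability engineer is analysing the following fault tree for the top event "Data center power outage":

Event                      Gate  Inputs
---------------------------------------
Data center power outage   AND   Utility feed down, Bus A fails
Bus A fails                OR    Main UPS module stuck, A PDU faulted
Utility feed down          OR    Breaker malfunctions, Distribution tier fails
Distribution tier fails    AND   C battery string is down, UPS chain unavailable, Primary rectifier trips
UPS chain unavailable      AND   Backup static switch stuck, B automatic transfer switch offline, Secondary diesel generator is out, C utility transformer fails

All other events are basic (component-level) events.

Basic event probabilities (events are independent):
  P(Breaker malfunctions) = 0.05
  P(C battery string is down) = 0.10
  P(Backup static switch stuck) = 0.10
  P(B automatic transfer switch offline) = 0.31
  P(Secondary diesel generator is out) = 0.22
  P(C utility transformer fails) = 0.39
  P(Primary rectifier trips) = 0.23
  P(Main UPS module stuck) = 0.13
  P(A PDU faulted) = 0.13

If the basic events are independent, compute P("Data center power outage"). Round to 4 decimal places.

P(UPS chain unavailable) [AND] = 0.10 × 0.31 × 0.22 × 0.39 = 0.002660
P(Distribution tier fails) [AND] = 0.10 × 0.002660 × 0.23 = 0.000061
P(Utility feed down) [OR] = 1 − (1−0.05) × (1−0.000061) = 0.050058
P(Bus A fails) [OR] = 1 − (1−0.13) × (1−0.13) = 0.243100
P(Data center power outage) [AND] = 0.050058 × 0.243100 = 0.012169
Rounded to 4 decimal places: P(Data center power outage) ≈ 0.0122.

0.0122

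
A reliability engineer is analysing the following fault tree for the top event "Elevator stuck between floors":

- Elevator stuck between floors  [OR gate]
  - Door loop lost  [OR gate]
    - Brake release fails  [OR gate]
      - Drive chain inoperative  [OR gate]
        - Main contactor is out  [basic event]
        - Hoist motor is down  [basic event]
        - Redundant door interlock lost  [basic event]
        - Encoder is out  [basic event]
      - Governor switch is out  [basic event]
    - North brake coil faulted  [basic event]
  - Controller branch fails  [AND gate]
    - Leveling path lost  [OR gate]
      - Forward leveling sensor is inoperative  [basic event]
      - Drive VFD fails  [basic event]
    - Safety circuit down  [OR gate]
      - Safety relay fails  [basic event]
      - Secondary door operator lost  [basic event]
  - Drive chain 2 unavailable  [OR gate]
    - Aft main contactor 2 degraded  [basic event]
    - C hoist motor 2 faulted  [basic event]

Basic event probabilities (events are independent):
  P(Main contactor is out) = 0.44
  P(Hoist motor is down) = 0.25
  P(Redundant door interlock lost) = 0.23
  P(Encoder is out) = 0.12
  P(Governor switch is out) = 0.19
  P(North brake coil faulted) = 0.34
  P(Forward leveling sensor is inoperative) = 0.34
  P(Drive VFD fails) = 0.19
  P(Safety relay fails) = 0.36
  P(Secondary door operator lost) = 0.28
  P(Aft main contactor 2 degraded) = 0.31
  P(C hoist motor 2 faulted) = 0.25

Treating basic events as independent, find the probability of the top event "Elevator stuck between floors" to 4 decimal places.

P(Drive chain inoperative) [OR] = 1 − (1−0.44) × (1−0.25) × (1−0.23) × (1−0.12) = 0.715408
P(Brake release fails) [OR] = 1 − (1−0.715408) × (1−0.19) = 0.769480
P(Door loop lost) [OR] = 1 − (1−0.769480) × (1−0.34) = 0.847857
P(Leveling path lost) [OR] = 1 − (1−0.34) × (1−0.19) = 0.465400
P(Safety circuit down) [OR] = 1 − (1−0.36) × (1−0.28) = 0.539200
P(Controller branch fails) [AND] = 0.465400 × 0.539200 = 0.250944
P(Drive chain 2 unavailable) [OR] = 1 − (1−0.31) × (1−0.25) = 0.482500
P(Elevator stuck between floors) [OR] = 1 − (1−0.847857) × (1−0.250944) × (1−0.482500) = 0.941024
Rounded to 4 decimal places: P(Elevator stuck between floors) ≈ 0.9410.

0.9410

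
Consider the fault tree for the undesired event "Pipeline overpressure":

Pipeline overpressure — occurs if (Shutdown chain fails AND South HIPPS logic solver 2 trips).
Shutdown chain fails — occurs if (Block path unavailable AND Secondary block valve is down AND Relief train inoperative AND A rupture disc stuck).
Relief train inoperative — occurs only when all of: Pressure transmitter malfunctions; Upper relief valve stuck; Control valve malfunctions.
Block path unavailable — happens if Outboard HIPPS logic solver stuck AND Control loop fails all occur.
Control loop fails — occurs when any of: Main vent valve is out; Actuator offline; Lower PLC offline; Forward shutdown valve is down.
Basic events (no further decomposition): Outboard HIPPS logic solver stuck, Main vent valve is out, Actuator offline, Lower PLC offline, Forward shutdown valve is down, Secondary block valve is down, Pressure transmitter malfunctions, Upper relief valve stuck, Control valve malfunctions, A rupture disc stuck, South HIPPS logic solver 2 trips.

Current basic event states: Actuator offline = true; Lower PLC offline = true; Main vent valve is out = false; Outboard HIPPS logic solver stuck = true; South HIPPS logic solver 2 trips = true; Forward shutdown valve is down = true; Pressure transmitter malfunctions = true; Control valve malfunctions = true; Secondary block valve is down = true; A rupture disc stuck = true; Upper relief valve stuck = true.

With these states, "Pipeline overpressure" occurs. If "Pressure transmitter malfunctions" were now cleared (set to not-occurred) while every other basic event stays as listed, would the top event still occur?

Counterfactual: set "Pressure transmitter malfunctions" to not occurred.
Control loop fails [OR]: Main vent valve is out=not, Actuator offline=occurs, Lower PLC offline=occurs, Forward shutdown valve is down=occurs → at least one input occurs → occurs.
Block path unavailable [AND]: Outboard HIPPS logic solver stuck=occurs, Control loop fails=occurs → all inputs occur → occurs.
Relief train inoperative [AND]: Pressure transmitter malfunctions=not, Upper relief valve stuck=occurs, Control valve malfunctions=occurs → not all inputs occur → does not occur.
Shutdown chain fails [AND]: Block path unavailable=occurs, Secondary block valve is down=occurs, Relief train inoperative=not, A rupture disc stuck=occurs → not all inputs occur → does not occur.
Pipeline overpressure [AND]: Shutdown chain fails=not, South HIPPS logic solver 2 trips=occurs → not all inputs occur → does not occur.

No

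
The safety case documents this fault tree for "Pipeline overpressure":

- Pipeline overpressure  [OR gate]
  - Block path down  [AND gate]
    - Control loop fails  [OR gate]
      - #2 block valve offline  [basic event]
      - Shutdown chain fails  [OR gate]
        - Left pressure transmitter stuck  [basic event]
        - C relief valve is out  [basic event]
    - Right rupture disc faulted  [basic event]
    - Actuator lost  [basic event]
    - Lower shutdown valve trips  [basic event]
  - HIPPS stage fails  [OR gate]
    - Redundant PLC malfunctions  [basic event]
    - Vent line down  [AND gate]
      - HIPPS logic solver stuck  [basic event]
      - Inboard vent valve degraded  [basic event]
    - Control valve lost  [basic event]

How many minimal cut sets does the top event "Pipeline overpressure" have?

Shutdown chain fails [OR]: union of children's cut sets → 2 cut set(s).
Control loop fails [OR]: union of children's cut sets → 3 cut set(s).
Block path down [AND]: one cut set from each child combined → 3 × 1 × 1 × 1 = 3 cut set(s).
Vent line down [AND]: one cut set from each child combined → 1 × 1 = 1 cut set(s).
HIPPS stage fails [OR]: union of children's cut sets → 3 cut set(s).
Pipeline overpressure [OR]: union of children's cut sets → 6 cut set(s).
Minimal cut sets: {#2 block valve offline, Actuator lost, Lower shutdown valve trips, Right rupture disc faulted}; {Actuator lost, Left pressure transmitter stuck, Lower shutdown valve trips, Right rupture disc faulted}; {Actuator lost, C relief valve is out, Lower shutdown valve trips, Right rupture disc faulted}; {Redundant PLC malfunctions}; {HIPPS logic solver stuck, Inboard vent valve degraded}; {Control valve lost}.

6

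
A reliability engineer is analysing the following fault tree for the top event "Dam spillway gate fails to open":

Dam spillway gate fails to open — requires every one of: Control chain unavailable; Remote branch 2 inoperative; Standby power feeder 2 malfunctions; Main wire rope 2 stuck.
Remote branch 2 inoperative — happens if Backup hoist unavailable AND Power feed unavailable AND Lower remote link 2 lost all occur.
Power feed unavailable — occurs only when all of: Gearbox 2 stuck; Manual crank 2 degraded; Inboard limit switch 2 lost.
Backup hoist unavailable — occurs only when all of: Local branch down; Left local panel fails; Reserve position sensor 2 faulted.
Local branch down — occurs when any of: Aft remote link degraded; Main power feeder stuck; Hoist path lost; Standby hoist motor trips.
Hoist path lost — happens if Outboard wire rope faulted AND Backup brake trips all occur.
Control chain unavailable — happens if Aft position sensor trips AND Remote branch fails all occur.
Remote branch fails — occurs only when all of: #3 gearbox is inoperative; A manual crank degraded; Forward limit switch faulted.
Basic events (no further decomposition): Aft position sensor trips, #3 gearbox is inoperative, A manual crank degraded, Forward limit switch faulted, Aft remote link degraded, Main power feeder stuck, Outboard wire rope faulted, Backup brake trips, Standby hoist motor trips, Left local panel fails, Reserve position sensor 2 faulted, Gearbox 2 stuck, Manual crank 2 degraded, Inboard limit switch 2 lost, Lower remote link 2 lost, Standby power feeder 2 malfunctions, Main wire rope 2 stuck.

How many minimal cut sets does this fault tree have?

Remote branch fails [AND]: one cut set from each child combined → 1 × 1 × 1 = 1 cut set(s).
Control chain unavailable [AND]: one cut set from each child combined → 1 × 1 = 1 cut set(s).
Hoist path lost [AND]: one cut set from each child combined → 1 × 1 = 1 cut set(s).
Local branch down [OR]: union of children's cut sets → 4 cut set(s).
Backup hoist unavailable [AND]: one cut set from each child combined → 4 × 1 × 1 = 4 cut set(s).
Power feed unavailable [AND]: one cut set from each child combined → 1 × 1 × 1 = 1 cut set(s).
Remote branch 2 inoperative [AND]: one cut set from each child combined → 4 × 1 × 1 = 4 cut set(s).
Dam spillway gate fails to open [AND]: one cut set from each child combined → 1 × 4 × 1 × 1 = 4 cut set(s).
Minimal cut sets: {#3 gearbox is inoperative, A manual crank degraded, Aft position sensor trips, Aft remote link degraded, Forward limit switch faulted, Gearbox 2 stuck, Inboard limit switch 2 lost, Left local panel fails, Lower remote link 2 lost, Main wire rope 2 stuck, Manual crank 2 degraded, Reserve position sensor 2 faulted, Standby power feeder 2 malfunctions}; {#3 gearbox is inoperative, A manual crank degraded, Aft position sensor trips, Forward limit switch faulted, Gearbox 2 stuck, Inboard limit switch 2 lost, Left local panel fails, Lower remote link 2 lost, Main power feeder stuck, Main wire rope 2 stuck, Manual crank 2 degraded, Reserve position sensor 2 faulted, Standby power feeder 2 malfunctions}; {#3 gearbox is inoperative, A manual crank degraded, Aft position sensor trips, Backup brake trips, Forward limit switch faulted, Gearbox 2 stuck, Inboard limit switch 2 lost, Left local panel fails, Lower remote link 2 lost, Main wire rope 2 stuck, Manual crank 2 degraded, Outboard wire rope faulted, Reserve position sensor 2 faulted, Standby power feeder 2 malfunctions}; {#3 gearbox is inoperative, A manual crank degraded, Aft position sensor trips, Forward limit switch faulted, Gearbox 2 stuck, Inboard limit switch 2 lost, Left local panel fails, Lower remote link 2 lost, Main wire rope 2 stuck, Manual crank 2 degraded, Reserve position sensor 2 faulted, Standby hoist motor trips, Standby power feeder 2 malfunctions}.

4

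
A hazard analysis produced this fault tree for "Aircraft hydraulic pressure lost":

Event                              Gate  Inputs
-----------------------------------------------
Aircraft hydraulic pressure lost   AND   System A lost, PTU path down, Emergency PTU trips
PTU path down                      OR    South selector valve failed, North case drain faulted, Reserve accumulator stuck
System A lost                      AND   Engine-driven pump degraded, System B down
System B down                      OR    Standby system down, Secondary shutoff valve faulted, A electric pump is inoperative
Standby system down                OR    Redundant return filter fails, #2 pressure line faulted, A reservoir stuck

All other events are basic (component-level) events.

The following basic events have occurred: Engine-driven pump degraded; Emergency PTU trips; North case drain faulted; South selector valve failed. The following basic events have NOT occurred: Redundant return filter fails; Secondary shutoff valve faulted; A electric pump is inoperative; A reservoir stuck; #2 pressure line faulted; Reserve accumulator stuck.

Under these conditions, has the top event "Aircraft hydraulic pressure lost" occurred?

Standby system down [OR]: Redundant return filter fails=not, #2 pressure line faulted=not, A reservoir stuck=not → no input occurs → does not occur.
System B down [OR]: Standby system down=not, Secondary shutoff valve faulted=not, A electric pump is inoperative=not → no input occurs → does not occur.
System A lost [AND]: Engine-driven pump degraded=occurs, System B down=not → not all inputs occur → does not occur.
PTU path down [OR]: South selector valve failed=occurs, North case drain faulted=occurs, Reserve accumulator stuck=not → at least one input occurs → occurs.
Aircraft hydraulic pressure lost [AND]: System A lost=not, PTU path down=occurs, Emergency PTU trips=occurs → not all inputs occur → does not occur.

No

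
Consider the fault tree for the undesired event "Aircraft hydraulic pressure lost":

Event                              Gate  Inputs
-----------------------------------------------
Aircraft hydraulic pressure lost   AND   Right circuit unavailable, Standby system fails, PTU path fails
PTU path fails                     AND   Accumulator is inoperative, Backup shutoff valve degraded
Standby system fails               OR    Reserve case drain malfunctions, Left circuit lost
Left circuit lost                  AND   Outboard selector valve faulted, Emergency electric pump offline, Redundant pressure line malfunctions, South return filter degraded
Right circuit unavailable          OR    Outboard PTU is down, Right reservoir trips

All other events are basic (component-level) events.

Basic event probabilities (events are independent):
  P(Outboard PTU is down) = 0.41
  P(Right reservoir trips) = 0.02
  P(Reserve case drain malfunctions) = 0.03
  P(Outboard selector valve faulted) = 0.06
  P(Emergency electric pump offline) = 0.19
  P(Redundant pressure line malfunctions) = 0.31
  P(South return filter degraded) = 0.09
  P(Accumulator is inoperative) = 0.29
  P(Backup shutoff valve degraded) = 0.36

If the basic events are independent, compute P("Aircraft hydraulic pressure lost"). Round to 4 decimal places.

P(Right circuit unavailable) [OR] = 1 − (1−0.41) × (1−0.02) = 0.421800
P(Left circuit lost) [AND] = 0.06 × 0.19 × 0.31 × 0.09 = 0.000318
P(Standby system fails) [OR] = 1 − (1−0.03) × (1−0.000318) = 0.030308
P(PTU path fails) [AND] = 0.29 × 0.36 = 0.104400
P(Aircraft hydraulic pressure lost) [AND] = 0.421800 × 0.030308 × 0.104400 = 0.001335
Rounded to 4 decimal places: P(Aircraft hydraulic pressure lost) ≈ 0.0013.

0.0013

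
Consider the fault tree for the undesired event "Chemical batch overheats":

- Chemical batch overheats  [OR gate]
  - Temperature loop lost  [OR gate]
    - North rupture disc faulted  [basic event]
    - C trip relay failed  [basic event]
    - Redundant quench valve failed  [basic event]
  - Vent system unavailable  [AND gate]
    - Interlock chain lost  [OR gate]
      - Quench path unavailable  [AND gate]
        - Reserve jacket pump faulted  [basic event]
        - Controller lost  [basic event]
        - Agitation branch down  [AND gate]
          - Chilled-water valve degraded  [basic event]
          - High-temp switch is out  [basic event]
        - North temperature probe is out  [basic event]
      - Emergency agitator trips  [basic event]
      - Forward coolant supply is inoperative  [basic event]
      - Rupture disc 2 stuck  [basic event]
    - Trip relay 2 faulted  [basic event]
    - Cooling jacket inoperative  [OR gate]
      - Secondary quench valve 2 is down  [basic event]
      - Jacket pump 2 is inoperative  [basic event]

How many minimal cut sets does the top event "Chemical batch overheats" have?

Temperature loop lost [OR]: union of children's cut sets → 3 cut set(s).
Agitation branch down [AND]: one cut set from each child combined → 1 × 1 = 1 cut set(s).
Quench path unavailable [AND]: one cut set from each child combined → 1 × 1 × 1 × 1 = 1 cut set(s).
Interlock chain lost [OR]: union of children's cut sets → 4 cut set(s).
Cooling jacket inoperative [OR]: union of children's cut sets → 2 cut set(s).
Vent system unavailable [AND]: one cut set from each child combined → 4 × 1 × 2 = 8 cut set(s).
Chemical batch overheats [OR]: union of children's cut sets → 11 cut set(s).

11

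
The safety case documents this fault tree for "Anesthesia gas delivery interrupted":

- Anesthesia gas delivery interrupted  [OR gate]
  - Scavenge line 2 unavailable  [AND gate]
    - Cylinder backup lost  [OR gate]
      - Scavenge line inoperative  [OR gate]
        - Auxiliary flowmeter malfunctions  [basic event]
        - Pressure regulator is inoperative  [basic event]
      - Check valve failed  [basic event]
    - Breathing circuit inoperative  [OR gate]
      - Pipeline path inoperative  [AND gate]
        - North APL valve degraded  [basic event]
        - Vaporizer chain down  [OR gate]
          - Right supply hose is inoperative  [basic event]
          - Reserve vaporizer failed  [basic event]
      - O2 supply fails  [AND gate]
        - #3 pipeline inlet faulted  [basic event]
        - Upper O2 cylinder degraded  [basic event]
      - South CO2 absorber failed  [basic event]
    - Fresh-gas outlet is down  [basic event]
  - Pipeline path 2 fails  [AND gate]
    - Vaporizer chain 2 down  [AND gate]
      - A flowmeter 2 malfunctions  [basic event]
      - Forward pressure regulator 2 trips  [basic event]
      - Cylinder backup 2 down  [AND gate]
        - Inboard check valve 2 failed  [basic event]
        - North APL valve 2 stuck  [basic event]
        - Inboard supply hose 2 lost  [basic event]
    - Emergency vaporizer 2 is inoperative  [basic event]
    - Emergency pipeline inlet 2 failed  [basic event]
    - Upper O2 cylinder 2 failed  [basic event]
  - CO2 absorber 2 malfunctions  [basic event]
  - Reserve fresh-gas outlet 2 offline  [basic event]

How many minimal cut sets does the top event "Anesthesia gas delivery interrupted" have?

15

Scavenge line inoperative [OR]: union of children's cut sets → 2 cut set(s).
Cylinder backup lost [OR]: union of children's cut sets → 3 cut set(s).
Vaporizer chain down [OR]: union of children's cut sets → 2 cut set(s).
Pipeline path inoperative [AND]: one cut set from each child combined → 1 × 2 = 2 cut set(s).
O2 supply fails [AND]: one cut set from each child combined → 1 × 1 = 1 cut set(s).
Breathing circuit inoperative [OR]: union of children's cut sets → 4 cut set(s).
Scavenge line 2 unavailable [AND]: one cut set from each child combined → 3 × 4 × 1 = 12 cut set(s).
Cylinder backup 2 down [AND]: one cut set from each child combined → 1 × 1 × 1 = 1 cut set(s).
Vaporizer chain 2 down [AND]: one cut set from each child combined → 1 × 1 × 1 = 1 cut set(s).
Pipeline path 2 fails [AND]: one cut set from each child combined → 1 × 1 × 1 × 1 = 1 cut set(s).
Anesthesia gas delivery interrupted [OR]: union of children's cut sets → 15 cut set(s).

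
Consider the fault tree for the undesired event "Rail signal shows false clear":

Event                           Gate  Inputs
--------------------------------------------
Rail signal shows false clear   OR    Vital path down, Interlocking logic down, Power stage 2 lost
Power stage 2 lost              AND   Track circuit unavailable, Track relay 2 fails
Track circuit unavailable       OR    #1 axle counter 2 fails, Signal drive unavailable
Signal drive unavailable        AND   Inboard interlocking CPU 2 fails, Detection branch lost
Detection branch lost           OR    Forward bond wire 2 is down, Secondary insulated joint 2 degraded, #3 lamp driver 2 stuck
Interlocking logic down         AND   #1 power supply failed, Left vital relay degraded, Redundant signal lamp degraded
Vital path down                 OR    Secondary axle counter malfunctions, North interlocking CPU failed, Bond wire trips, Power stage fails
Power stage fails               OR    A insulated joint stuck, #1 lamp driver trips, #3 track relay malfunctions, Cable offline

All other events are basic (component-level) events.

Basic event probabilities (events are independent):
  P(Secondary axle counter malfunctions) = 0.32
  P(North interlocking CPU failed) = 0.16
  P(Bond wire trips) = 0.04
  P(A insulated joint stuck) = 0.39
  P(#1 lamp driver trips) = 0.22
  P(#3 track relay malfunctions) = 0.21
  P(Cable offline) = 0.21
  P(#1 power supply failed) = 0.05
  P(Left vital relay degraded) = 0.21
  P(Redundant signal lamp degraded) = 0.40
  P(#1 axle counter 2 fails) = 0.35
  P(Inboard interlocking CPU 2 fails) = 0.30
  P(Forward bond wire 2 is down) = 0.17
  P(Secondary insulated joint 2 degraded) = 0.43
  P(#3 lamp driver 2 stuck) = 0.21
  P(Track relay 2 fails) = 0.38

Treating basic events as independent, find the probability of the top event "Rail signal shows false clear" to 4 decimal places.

P(Power stage fails) [OR] = 1 − (1−0.39) × (1−0.22) × (1−0.21) × (1−0.21) = 0.703053
P(Vital path down) [OR] = 1 − (1−0.32) × (1−0.16) × (1−0.04) × (1−0.703053) = 0.837169
P(Interlocking logic down) [AND] = 0.05 × 0.21 × 0.40 = 0.004200
P(Detection branch lost) [OR] = 1 − (1−0.17) × (1−0.43) × (1−0.21) = 0.626251
P(Signal drive unavailable) [AND] = 0.30 × 0.626251 = 0.187875
P(Track circuit unavailable) [OR] = 1 − (1−0.35) × (1−0.187875) = 0.472119
P(Power stage 2 lost) [AND] = 0.472119 × 0.38 = 0.179405
P(Rail signal shows false clear) [OR] = 1 − (1−0.837169) × (1−0.004200) × (1−0.179405) = 0.866943
Rounded to 4 decimal places: P(Rail signal shows false clear) ≈ 0.8669.

0.8669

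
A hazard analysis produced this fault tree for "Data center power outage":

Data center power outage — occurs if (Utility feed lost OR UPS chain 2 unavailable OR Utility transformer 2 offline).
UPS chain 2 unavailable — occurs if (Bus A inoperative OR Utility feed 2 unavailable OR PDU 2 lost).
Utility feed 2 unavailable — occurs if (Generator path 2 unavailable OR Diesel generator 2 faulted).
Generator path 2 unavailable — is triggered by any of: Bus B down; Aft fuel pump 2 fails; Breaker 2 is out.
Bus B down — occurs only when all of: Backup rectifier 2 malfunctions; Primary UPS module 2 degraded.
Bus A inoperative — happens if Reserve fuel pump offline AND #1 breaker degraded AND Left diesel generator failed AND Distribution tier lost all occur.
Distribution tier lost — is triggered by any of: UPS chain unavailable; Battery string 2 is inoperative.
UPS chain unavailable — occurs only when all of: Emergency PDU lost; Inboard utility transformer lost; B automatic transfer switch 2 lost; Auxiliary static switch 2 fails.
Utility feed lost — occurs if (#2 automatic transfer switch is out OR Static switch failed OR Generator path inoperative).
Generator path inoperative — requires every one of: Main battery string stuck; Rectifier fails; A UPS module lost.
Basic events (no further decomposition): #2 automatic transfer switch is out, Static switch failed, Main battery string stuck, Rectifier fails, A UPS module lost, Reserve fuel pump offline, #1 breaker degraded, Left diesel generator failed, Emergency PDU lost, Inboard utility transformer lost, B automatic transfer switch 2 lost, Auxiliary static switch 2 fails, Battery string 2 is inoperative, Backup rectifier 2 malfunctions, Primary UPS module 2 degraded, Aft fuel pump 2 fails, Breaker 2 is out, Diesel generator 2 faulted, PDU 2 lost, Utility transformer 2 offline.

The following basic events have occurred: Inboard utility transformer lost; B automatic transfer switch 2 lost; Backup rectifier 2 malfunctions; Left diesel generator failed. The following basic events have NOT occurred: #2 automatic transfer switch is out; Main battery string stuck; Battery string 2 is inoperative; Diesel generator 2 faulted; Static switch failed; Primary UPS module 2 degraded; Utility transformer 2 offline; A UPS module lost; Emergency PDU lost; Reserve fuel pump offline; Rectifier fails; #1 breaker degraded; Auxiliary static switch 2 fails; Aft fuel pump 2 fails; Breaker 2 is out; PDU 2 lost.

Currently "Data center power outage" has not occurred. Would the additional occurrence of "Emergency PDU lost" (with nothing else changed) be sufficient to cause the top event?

No

Counterfactual: set "Emergency PDU lost" to occurred.
Generator path inoperative [AND]: Main battery string stuck=not, Rectifier fails=not, A UPS module lost=not → not all inputs occur → does not occur.
Utility feed lost [OR]: #2 automatic transfer switch is out=not, Static switch failed=not, Generator path inoperative=not → no input occurs → does not occur.
UPS chain unavailable [AND]: Emergency PDU lost=occurs, Inboard utility transformer lost=occurs, B automatic transfer switch 2 lost=occurs, Auxiliary static switch 2 fails=not → not all inputs occur → does not occur.
Distribution tier lost [OR]: UPS chain unavailable=not, Battery string 2 is inoperative=not → no input occurs → does not occur.
Bus A inoperative [AND]: Reserve fuel pump offline=not, #1 breaker degraded=not, Left diesel generator failed=occurs, Distribution tier lost=not → not all inputs occur → does not occur.
Bus B down [AND]: Backup rectifier 2 malfunctions=occurs, Primary UPS module 2 degraded=not → not all inputs occur → does not occur.
Generator path 2 unavailable [OR]: Bus B down=not, Aft fuel pump 2 fails=not, Breaker 2 is out=not → no input occurs → does not occur.
Utility feed 2 unavailable [OR]: Generator path 2 unavailable=not, Diesel generator 2 faulted=not → no input occurs → does not occur.
UPS chain 2 unavailable [OR]: Bus A inoperative=not, Utility feed 2 unavailable=not, PDU 2 lost=not → no input occurs → does not occur.
Data center power outage [OR]: Utility feed lost=not, UPS chain 2 unavailable=not, Utility transformer 2 offline=not → no input occurs → does not occur.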